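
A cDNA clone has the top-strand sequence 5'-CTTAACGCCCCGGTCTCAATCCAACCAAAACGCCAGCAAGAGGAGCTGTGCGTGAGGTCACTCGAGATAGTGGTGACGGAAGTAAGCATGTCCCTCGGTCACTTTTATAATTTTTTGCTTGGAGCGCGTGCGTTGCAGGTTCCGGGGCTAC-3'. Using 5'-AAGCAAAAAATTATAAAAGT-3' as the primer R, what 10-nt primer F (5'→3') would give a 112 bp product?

5'-CCCGGTCTCA-3'

The reverse primer's reverse complement ACTTTTATAATTTTTTGCTT matches the template at positions 101–120, so the product ends at position 120.
A 112 bp product then starts at position 120 − 112 + 1 = 9.
The forward primer is identical to the top strand there: CCCGGTCTCA.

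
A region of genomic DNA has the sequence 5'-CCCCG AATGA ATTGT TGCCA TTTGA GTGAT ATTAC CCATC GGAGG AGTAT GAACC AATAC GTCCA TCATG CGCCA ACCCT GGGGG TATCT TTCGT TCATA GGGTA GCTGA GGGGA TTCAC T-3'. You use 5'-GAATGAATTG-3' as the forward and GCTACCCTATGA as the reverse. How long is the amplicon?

103 bp

Scanning the template, GAATGAATTG occurs at positions 5–14; this primer anneals to the bottom strand there with its 3' end pointing downstream.
Reverse complement of the reverse primer: TCATAGGGTAGC. This occurs on the top strand at positions 96–107.
Product length = (reverse-primer end) − (forward-primer start) + 1 = 107 − 5 + 1 = 103 bp.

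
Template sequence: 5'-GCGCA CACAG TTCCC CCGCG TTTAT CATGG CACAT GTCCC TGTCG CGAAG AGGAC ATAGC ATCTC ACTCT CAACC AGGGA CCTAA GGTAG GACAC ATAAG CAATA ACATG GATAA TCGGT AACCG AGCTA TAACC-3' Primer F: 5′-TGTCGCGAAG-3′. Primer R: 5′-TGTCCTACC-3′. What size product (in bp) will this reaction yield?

Forward primer TGTCGCGAAG is found on the top strand at positions 41–50.
The reverse primer's reverse complement is GGTAGGACA, which matches the template at positions 86–94.
Product length = (reverse-primer end) − (forward-primer start) + 1 = 94 − 41 + 1 = 54 bp.

54 bp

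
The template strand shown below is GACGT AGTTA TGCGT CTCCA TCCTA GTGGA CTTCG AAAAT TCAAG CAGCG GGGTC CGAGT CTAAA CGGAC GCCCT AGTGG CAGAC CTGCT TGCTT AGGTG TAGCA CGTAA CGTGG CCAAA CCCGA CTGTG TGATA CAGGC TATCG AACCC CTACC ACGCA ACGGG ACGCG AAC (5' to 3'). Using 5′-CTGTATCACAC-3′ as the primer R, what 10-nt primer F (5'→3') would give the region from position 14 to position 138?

The reverse primer's reverse complement GTGTGATACAG matches the template at positions 128–138; the product starts at position 14.
The forward primer is identical to the top strand over positions 14–23: GTCTCCATCC.

5'-GTCTCCATCC-3'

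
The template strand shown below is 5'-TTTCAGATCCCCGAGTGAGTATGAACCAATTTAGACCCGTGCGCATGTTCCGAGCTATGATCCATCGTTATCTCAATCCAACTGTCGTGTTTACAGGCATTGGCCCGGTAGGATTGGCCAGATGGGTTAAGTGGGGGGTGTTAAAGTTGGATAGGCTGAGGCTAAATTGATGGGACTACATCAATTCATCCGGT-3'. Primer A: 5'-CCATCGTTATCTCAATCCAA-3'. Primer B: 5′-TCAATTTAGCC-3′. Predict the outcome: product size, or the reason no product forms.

Yes — a 109 bp product.

Primer A (CCATCGTTATCTCAATCCAA) matches the top strand at positions 62–81; it acts as a forward primer.
Primer B's reverse complement is GGCTAAATTGA, matching the top strand at positions 160–170; it acts as a reverse primer.
The 3' ends face each other across positions 62–170, giving a 109 bp product.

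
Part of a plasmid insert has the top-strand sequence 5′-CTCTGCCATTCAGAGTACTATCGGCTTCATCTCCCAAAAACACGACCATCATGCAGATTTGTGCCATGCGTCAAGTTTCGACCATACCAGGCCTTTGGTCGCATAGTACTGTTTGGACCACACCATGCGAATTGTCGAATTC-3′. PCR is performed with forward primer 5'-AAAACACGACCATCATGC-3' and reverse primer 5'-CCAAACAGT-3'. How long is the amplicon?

80 bp

Scanning the template, AAAACACGACCATCATGC occurs at positions 37–54; this primer anneals to the bottom strand there with its 3' end pointing downstream.
Reverse complement of the reverse primer: ACTGTTTGG. This occurs on the top strand at positions 108–116.
The product runs from position 37 to position 116, so its length is 116 − 37 + 1 = 80 bp.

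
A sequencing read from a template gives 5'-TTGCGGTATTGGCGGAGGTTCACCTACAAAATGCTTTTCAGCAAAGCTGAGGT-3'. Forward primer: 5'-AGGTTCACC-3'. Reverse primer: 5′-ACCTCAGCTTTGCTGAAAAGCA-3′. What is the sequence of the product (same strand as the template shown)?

5'-AGGTTCACCTACAAAATGCTTTTCAGCAAAGCTGAGGT-3'

Scanning the template, AGGTTCACC occurs at positions 16–24; this primer anneals to the bottom strand there with its 3' end pointing downstream.
The reverse primer's reverse complement is TGCTTTTCAGCAAAGCTGAGGT, which matches the template at positions 32–53.
The product is the template from position 16 through 53 (38 bp).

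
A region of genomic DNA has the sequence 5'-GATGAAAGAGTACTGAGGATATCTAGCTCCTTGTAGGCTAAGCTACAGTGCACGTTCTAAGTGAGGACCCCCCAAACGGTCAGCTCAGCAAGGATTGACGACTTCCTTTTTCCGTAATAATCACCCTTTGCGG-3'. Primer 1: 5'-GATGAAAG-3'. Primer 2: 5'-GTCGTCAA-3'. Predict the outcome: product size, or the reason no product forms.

Yes — a 102 bp product.

Primer 1 (GATGAAAG) matches the top strand at positions 1–8; it acts as a forward primer.
Primer 2's reverse complement is TTGACGAC, matching the top strand at positions 95–102; it acts as a reverse primer.
The 3' ends face each other across positions 1–102, giving a 102 bp product.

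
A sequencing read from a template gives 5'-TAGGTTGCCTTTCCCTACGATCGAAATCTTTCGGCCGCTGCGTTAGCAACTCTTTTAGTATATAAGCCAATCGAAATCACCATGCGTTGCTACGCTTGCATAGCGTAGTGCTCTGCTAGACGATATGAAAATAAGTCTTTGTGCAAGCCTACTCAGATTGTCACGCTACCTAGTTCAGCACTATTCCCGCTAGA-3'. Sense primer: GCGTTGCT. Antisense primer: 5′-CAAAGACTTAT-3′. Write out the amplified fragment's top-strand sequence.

5'-GCGTTGCTACGCTTGCATAGCGTAGTGCTCTGCTAGACGATATGAAAATAAGTCTTTG-3'

Forward primer GCGTTGCT is found on the top strand at positions 84–91.
The reverse primer's reverse complement is ATAAGTCTTTG, which matches the template at positions 131–141.
The product is the template from position 84 through 141 (58 bp).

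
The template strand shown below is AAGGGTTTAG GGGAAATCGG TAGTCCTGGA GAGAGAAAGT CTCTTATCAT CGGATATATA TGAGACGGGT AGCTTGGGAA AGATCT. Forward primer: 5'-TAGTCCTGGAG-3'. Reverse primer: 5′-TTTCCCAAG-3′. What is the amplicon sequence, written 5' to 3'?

The forward primer matches the template at positions 21–31.
Reverse complement of the reverse primer: CTTGGGAAA. This occurs on the top strand at positions 73–81.
The product is the template from position 21 through 81 (61 bp).

5'-TAGTCCTGGAGAGAGAAAGTCTCTTATCATCGGATATATATGAGACGGGTAGCTTGGGAAA-3'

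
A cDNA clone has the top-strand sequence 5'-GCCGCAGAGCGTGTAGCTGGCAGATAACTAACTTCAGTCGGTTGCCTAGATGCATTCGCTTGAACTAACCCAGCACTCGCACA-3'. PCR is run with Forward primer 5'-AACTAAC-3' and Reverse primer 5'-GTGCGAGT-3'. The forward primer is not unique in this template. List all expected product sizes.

57 bp, 20 bp

The forward primer AACTAAC matches the top strand at positions 26–32, 63–69.
The reverse primer's reverse complement is ACTCGCAC, matching at positions 75–82.
Each forward site pairs with the reverse site to give a product ending at position 82: sizes 57, 20 bp.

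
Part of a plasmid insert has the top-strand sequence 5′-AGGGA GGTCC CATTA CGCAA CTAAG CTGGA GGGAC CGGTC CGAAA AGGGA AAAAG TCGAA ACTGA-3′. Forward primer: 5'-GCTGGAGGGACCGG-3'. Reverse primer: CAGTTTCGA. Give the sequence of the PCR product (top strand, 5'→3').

Forward primer GCTGGAGGGACCGG is found on the top strand at positions 25–38.
Taking the reverse complement of CAGTTTCGA gives TCGAAACTG, found at positions 56–64 on the template; the primer anneals here to the top strand with its 3' end pointing upstream.
The product is the template from position 25 through 64 (40 bp).

5'-GCTGGAGGGACCGGTCCGAAAAGGGAAAAAGTCGAAACTG-3'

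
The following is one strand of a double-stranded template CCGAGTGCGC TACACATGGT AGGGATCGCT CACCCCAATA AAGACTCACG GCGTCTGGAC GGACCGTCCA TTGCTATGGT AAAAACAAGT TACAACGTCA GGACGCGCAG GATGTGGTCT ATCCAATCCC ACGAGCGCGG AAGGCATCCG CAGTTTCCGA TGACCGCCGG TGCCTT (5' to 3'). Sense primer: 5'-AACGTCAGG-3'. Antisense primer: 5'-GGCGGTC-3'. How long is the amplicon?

75 bp

The forward primer matches the template at positions 94–102.
Taking the reverse complement of GGCGGTC gives GACCGCC, found at positions 162–168 on the template; the primer anneals here to the top strand with its 3' end pointing upstream.
Product length = (reverse-primer end) − (forward-primer start) + 1 = 168 − 94 + 1 = 75 bp.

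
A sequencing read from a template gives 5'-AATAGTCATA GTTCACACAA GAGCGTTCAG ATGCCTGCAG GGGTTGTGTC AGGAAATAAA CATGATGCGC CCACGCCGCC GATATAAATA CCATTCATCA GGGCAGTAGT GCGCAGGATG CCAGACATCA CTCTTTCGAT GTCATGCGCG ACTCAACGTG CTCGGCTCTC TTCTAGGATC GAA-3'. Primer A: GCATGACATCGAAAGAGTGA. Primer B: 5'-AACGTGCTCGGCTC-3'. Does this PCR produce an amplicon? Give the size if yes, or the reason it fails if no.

No product — the primers' 3' ends point away from each other.

Primer A (GCATGACATCGAAAGAGTGA) has reverse complement TCACTCTTTCGATGTCATGC, which matches the top strand at positions 128–147; primer A anneals to the top strand there with its 3' end pointing upstream toward position 128.
Primer B (AACGTGCTCGGCTC) matches the top strand directly at positions 155–168; it anneals to the bottom strand with its 3' end pointing downstream toward position 168.
The 3' ends diverge (primer A extends toward position 1, primer B toward position 183), so the primers never converge on a shared product.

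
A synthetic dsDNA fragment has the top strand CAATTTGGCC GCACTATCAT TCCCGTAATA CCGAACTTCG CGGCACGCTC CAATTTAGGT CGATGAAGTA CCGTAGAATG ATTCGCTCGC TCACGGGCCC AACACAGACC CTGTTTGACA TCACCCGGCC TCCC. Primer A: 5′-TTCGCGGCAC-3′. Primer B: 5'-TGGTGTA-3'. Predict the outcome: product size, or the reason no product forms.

Primer B (TGGTGTA) does not match the top strand, and its reverse complement TACACCA does not match either.
With no annealing site for primer B, no amplification occurs.

No product — primer B has no binding site in the template.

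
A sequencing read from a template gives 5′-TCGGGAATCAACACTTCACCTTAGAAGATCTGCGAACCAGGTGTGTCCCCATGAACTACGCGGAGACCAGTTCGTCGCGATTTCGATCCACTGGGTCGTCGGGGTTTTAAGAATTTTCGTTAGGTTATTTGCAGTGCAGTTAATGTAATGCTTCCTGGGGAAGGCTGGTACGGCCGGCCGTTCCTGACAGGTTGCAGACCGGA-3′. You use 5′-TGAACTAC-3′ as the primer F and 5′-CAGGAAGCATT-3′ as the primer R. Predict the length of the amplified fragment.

Scanning the template, TGAACTAC occurs at positions 52–59; this primer anneals to the bottom strand there with its 3' end pointing downstream.
The reverse primer's reverse complement is AATGCTTCCTG, which matches the template at positions 147–157.
Product length = (reverse-primer end) − (forward-primer start) + 1 = 157 − 52 + 1 = 106 bp.

106 bp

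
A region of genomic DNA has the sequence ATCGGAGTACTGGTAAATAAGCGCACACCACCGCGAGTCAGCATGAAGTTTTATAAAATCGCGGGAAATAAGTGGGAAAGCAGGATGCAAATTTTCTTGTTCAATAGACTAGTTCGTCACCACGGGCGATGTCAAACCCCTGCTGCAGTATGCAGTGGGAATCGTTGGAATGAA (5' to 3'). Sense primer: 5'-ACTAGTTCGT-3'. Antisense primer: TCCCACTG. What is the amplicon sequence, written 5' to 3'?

The forward primer matches the template at positions 108–117.
The reverse primer's reverse complement is CAGTGGGA, which matches the template at positions 153–160.
The product is the template from position 108 through 160 (53 bp).

5'-ACTAGTTCGTCACCACGGGCGATGTCAAACCCCTGCTGCAGTATGCAGTGGGA-3'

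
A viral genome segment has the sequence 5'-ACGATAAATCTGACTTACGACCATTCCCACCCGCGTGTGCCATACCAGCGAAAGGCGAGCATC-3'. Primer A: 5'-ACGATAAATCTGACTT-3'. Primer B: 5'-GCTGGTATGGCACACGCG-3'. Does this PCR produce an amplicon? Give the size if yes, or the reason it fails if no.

Primer A (ACGATAAATCTGACTT) matches the top strand at positions 1–16; it acts as a forward primer.
Primer B's reverse complement is CGCGTGTGCCATACCAGC, matching the top strand at positions 32–49; it acts as a reverse primer.
The 3' ends face each other across positions 1–49, giving a 49 bp product.

Yes — a 49 bp product.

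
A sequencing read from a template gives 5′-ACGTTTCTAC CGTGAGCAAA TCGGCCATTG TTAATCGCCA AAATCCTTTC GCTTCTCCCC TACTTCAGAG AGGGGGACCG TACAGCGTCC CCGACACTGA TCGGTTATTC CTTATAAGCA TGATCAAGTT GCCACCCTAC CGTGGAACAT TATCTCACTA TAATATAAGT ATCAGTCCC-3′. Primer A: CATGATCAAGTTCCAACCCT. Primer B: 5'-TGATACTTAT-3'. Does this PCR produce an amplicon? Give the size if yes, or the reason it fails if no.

No product — primer A has no binding site in the template.

Primer A (CATGATCAAGTTCCAACCCT) does not match the top strand, and its reverse complement AGGGTTGGAACTTGATCATG does not match either.
With no annealing site for primer A, no amplification occurs.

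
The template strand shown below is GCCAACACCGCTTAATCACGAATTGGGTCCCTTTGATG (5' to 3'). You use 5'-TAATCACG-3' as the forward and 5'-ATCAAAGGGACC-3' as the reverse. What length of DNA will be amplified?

Forward primer TAATCACG is found on the top strand at positions 13–20.
Taking the reverse complement of ATCAAAGGGACC gives GGTCCCTTTGAT, found at positions 26–37 on the template; the primer anneals here to the top strand with its 3' end pointing upstream.
Product length = (reverse-primer end) − (forward-primer start) + 1 = 37 − 13 + 1 = 25 bp.

25 bp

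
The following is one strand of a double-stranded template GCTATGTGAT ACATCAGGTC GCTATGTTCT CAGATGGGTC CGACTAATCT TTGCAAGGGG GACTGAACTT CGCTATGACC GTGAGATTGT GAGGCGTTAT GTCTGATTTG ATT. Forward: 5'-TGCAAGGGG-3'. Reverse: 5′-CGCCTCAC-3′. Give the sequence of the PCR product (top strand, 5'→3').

Scanning the template, TGCAAGGGG occurs at positions 52–60; this primer anneals to the bottom strand there with its 3' end pointing downstream.
Reverse complement of the reverse primer: GTGAGGCG. This occurs on the top strand at positions 89–96.
The product is the template from position 52 through 96 (45 bp).

5'-TGCAAGGGGGACTGAACTTCGCTATGACCGTGAGATTGTGAGGCG-3'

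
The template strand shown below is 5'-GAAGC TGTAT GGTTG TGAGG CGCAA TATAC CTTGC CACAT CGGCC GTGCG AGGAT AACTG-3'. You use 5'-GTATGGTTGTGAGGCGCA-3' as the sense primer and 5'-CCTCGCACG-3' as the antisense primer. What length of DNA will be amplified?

47 bp

Scanning the template, GTATGGTTGTGAGGCGCA occurs at positions 7–24; this primer anneals to the bottom strand there with its 3' end pointing downstream.
Taking the reverse complement of CCTCGCACG gives CGTGCGAGG, found at positions 45–53 on the template; the primer anneals here to the top strand with its 3' end pointing upstream.
Amplicon spans positions 7–53: 47 bp.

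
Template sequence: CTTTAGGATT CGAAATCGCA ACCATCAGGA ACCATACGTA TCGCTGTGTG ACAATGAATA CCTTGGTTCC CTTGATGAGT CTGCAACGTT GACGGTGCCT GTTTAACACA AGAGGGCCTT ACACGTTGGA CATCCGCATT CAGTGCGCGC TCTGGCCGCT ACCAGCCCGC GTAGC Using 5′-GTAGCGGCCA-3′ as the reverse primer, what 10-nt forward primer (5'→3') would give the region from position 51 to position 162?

The reverse primer's reverse complement TGGCCGCTAC matches the template at positions 153–162; the product starts at position 51.
The forward primer is identical to the top strand over positions 51–60: ACAATGAATA.

5'-ACAATGAATA-3'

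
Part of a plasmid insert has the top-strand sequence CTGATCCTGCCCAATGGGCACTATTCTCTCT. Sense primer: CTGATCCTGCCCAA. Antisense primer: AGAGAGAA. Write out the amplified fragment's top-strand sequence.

5'-CTGATCCTGCCCAATGGGCACTATTCTCTCT-3'

Scanning the template, CTGATCCTGCCCAA occurs at positions 1–14; this primer anneals to the bottom strand there with its 3' end pointing downstream.
The reverse primer's reverse complement is TTCTCTCT, which matches the template at positions 24–31.
The product is the template from position 1 through 31 (31 bp).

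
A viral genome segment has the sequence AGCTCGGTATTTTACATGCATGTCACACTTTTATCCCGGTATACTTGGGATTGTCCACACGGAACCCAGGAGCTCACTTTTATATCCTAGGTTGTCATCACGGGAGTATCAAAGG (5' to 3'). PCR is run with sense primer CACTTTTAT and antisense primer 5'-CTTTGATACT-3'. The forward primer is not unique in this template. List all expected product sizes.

The forward primer CACTTTTAT matches the top strand at positions 26–34, 75–83.
The reverse primer's reverse complement is AGTATCAAAG, matching at positions 105–114.
Each forward site pairs with the reverse site to give a product ending at position 114: sizes 89, 40 bp.

89 bp, 40 bp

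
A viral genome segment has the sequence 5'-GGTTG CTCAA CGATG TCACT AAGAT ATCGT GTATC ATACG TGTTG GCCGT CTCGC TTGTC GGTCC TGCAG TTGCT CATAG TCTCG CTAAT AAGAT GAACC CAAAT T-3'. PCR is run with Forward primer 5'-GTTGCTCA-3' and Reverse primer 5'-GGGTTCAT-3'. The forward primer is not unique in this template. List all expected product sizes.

The forward primer GTTGCTCA matches the top strand at positions 2–9, 70–77.
The reverse primer's reverse complement is ATGAACCC, matching at positions 94–101.
Each forward site pairs with the reverse site to give a product ending at position 101: sizes 100, 32 bp.

100 bp, 32 bp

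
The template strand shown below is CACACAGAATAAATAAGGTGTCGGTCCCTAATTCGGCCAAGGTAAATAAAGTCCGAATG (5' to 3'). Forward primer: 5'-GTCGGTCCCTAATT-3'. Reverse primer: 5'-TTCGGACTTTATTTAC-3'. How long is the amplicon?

38 bp

The forward primer matches the template at positions 20–33.
Reverse complement of the reverse primer: GTAAATAAAGTCCGAA. This occurs on the top strand at positions 42–57.
Product length = (reverse-primer end) − (forward-primer start) + 1 = 57 − 20 + 1 = 38 bp.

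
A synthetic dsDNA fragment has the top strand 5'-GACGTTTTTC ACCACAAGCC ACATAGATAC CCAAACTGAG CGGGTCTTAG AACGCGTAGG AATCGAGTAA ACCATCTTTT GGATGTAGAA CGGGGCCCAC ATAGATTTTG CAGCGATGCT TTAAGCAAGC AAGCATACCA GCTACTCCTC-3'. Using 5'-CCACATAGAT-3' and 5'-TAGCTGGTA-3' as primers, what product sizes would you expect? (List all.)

The forward primer CCACATAGAT matches the top strand at positions 19–28, 97–106.
The reverse primer's reverse complement is TACCAGCTA, matching at positions 136–144.
Each forward site pairs with the reverse site to give a product ending at position 144: sizes 126, 48 bp.

126 bp, 48 bp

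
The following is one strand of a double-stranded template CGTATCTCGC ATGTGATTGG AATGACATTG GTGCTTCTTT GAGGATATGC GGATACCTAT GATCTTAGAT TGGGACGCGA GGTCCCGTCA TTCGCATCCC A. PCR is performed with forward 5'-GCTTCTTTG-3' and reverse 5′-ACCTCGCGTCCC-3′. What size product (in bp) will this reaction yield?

Scanning the template, GCTTCTTTG occurs at positions 33–41; this primer anneals to the bottom strand there with its 3' end pointing downstream.
Reverse complement of the reverse primer: GGGACGCGAGGT. This occurs on the top strand at positions 72–83.
The product runs from position 33 to position 83, so its length is 83 − 33 + 1 = 51 bp.

51 bp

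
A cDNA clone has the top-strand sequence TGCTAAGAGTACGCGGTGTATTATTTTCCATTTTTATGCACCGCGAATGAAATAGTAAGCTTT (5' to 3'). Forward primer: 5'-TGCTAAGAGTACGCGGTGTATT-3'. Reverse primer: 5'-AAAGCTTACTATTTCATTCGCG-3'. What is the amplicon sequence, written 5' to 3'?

5'-TGCTAAGAGTACGCGGTGTATTATTTTCCATTTTTATGCACCGCGAATGAAATAGTAAGCTTT-3'

Scanning the template, TGCTAAGAGTACGCGGTGTATT occurs at positions 1–22; this primer anneals to the bottom strand there with its 3' end pointing downstream.
Reverse complement of the reverse primer: CGCGAATGAAATAGTAAGCTTT. This occurs on the top strand at positions 42–63.
The product is the template from position 1 through 63 (63 bp).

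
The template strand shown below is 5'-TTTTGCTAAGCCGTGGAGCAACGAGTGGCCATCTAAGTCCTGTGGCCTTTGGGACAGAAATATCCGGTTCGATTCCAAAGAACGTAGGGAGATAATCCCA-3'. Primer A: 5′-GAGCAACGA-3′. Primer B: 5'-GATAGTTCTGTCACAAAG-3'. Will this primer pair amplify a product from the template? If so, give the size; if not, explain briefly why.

Primer B (GATAGTTCTGTCACAAAG) does not match the top strand, and its reverse complement CTTTGTGACAGAACTATC does not match either.
With no annealing site for primer B, no amplification occurs.

No product — primer B has no binding site in the template.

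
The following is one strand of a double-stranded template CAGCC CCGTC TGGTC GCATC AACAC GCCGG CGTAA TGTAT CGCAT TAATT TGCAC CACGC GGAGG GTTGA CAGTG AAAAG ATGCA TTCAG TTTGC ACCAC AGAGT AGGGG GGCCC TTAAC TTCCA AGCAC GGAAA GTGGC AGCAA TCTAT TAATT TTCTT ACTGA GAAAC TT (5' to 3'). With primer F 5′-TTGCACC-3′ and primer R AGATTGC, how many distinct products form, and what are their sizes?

The forward primer TTGCACC matches the top strand at positions 50–56, 92–98.
The reverse primer's reverse complement is GCAATCT, matching at positions 142–148.
Each forward site pairs with the reverse site to give a product ending at position 148: sizes 99, 57 bp.

Two products: 99 bp, 57 bp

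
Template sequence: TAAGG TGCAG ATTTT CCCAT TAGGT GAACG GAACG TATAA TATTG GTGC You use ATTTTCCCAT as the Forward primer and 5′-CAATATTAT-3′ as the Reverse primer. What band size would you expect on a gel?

35 bp

Scanning the template, ATTTTCCCAT occurs at positions 11–20; this primer anneals to the bottom strand there with its 3' end pointing downstream.
Taking the reverse complement of CAATATTAT gives ATAATATTG, found at positions 37–45 on the template; the primer anneals here to the top strand with its 3' end pointing upstream.
Product length = (reverse-primer end) − (forward-primer start) + 1 = 45 − 11 + 1 = 35 bp.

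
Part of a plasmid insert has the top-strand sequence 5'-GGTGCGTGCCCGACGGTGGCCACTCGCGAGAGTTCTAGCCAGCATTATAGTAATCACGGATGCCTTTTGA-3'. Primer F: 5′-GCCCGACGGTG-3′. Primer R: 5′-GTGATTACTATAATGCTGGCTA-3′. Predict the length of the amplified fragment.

The forward primer matches the template at positions 8–18.
Reverse complement of the reverse primer: TAGCCAGCATTATAGTAATCAC. This occurs on the top strand at positions 36–57.
The product runs from position 8 to position 57, so its length is 57 − 8 + 1 = 50 bp.

50 bp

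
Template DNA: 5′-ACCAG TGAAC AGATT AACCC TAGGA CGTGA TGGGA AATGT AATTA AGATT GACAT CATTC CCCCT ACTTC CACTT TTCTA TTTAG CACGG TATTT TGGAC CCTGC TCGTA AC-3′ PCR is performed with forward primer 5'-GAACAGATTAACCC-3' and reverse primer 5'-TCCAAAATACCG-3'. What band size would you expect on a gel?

Forward primer GAACAGATTAACCC is found on the top strand at positions 7–20.
Taking the reverse complement of TCCAAAATACCG gives CGGTATTTTGGA, found at positions 88–99 on the template; the primer anneals here to the top strand with its 3' end pointing upstream.
Amplicon spans positions 7–99: 93 bp.

93 bp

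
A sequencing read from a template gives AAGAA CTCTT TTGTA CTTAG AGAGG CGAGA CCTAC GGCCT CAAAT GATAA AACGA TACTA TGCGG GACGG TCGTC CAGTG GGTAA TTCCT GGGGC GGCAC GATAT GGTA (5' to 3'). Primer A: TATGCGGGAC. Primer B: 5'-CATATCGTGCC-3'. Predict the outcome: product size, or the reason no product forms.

Primer A (TATGCGGGAC) matches the top strand at positions 59–68; it acts as a forward primer.
Primer B's reverse complement is GGCACGATATG, matching the top strand at positions 96–106; it acts as a reverse primer.
The 3' ends face each other across positions 59–106, giving a 48 bp product.

Yes — a 48 bp product.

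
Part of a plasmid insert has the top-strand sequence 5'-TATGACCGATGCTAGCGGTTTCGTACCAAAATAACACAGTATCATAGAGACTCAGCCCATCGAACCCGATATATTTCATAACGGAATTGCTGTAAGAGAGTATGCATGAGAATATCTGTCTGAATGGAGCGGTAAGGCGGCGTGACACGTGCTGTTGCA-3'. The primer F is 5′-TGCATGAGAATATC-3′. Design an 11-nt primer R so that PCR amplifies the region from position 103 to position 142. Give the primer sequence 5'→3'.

5'-CGCCGCCTTAC-3'

The product's 3' end on the top strand is position 142.
The reverse primer anneals to the top strand over positions 132–142, i.e. to GTAAGGCGGCG.
Its sequence written 5'→3' is the reverse complement: CGCCGCCTTAC.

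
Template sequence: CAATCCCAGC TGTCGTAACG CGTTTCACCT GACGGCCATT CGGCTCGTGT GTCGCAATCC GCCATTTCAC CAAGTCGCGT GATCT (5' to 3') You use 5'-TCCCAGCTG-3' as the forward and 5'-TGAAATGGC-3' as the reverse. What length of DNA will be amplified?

66 bp

Scanning the template, TCCCAGCTG occurs at positions 4–12; this primer anneals to the bottom strand there with its 3' end pointing downstream.
The reverse primer's reverse complement is GCCATTTCA, which matches the template at positions 61–69.
Product length = (reverse-primer end) − (forward-primer start) + 1 = 69 − 4 + 1 = 66 bp.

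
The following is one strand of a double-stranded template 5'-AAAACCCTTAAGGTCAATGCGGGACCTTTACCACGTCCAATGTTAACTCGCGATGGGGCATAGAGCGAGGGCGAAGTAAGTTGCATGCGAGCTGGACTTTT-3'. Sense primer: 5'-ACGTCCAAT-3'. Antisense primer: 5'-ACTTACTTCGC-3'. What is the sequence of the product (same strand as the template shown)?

5'-ACGTCCAATGTTAACTCGCGATGGGGCATAGAGCGAGGGCGAAGTAAGT-3'

Forward primer ACGTCCAAT is found on the top strand at positions 33–41.
Reverse complement of the reverse primer: GCGAAGTAAGT. This occurs on the top strand at positions 71–81.
The product is the template from position 33 through 81 (49 bp).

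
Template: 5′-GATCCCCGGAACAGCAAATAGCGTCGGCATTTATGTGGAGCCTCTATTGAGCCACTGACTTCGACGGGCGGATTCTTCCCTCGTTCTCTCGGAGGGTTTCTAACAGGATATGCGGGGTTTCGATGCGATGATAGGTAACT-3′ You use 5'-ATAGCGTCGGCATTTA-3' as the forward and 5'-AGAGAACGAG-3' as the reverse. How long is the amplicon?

72 bp

Forward primer ATAGCGTCGGCATTTA is found on the top strand at positions 18–33.
The reverse primer's reverse complement is CTCGTTCTCT, which matches the template at positions 80–89.
Amplicon spans positions 18–89: 72 bp.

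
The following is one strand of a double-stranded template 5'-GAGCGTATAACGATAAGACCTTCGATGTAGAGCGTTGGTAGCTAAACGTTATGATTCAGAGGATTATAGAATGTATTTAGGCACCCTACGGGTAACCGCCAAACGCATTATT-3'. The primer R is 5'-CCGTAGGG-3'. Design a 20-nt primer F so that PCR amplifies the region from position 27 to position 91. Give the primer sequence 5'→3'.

The reverse primer's reverse complement CCCTACGG matches the template at positions 84–91; the product starts at position 27.
The forward primer is identical to the top strand over positions 27–46: GTAGAGCGTTGGTAGCTAAA.

5'-GTAGAGCGTTGGTAGCTAAA-3'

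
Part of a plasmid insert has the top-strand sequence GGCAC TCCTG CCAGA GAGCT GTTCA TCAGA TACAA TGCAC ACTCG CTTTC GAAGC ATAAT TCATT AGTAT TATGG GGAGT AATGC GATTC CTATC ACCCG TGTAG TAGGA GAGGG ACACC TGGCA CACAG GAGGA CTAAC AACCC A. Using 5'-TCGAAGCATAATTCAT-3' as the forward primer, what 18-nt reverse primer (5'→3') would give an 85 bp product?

The forward primer binds at positions 49–64, so an 85 bp product ends at position 49 + 85 − 1 = 133.
The reverse primer anneals to the top strand over positions 116–133, i.e. to ACACCTGGCACACAGGAG.
Its sequence written 5'→3' is the reverse complement: CTCCTGTGTGCCAGGTGT.

5'-CTCCTGTGTGCCAGGTGT-3'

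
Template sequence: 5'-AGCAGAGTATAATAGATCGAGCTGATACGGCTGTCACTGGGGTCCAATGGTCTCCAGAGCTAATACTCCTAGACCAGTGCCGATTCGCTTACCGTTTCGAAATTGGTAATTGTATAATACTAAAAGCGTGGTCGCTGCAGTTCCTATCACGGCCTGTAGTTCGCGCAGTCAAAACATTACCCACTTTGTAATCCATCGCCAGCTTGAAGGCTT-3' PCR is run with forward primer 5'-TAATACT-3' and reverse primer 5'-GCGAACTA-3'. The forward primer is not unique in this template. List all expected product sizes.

The forward primer TAATACT matches the top strand at positions 61–67, 115–121.
The reverse primer's reverse complement is TAGTTCGC, matching at positions 157–164.
Each forward site pairs with the reverse site to give a product ending at position 164: sizes 104, 50 bp.

104 bp, 50 bp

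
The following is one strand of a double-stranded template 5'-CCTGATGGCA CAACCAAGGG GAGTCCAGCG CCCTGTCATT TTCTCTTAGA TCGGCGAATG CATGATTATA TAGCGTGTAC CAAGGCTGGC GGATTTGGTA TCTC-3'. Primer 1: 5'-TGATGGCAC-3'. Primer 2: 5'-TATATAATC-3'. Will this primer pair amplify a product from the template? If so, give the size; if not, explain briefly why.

Primer 1 (TGATGGCAC) matches the top strand at positions 3–11; it acts as a forward primer.
Primer 2's reverse complement is GATTATATA, matching the top strand at positions 64–72; it acts as a reverse primer.
The 3' ends face each other across positions 3–72, giving a 70 bp product.

Yes — a 70 bp product.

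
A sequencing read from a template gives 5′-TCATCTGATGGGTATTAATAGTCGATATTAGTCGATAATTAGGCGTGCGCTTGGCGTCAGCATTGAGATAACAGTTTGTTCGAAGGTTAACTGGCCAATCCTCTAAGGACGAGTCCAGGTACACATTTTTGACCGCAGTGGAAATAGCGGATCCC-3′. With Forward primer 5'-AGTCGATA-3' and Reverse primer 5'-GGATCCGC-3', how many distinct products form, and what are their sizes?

The forward primer AGTCGATA matches the top strand at positions 20–27, 30–37.
The reverse primer's reverse complement is GCGGATCC, matching at positions 147–154.
Each forward site pairs with the reverse site to give a product ending at position 154: sizes 135, 125 bp.

Two products: 135 bp, 125 bp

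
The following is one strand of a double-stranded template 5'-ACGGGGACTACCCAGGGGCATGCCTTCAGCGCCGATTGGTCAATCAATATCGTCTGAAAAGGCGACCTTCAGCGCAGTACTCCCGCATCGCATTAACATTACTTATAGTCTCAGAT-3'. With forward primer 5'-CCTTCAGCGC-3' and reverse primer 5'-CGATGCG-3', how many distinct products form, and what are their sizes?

The forward primer CCTTCAGCGC matches the top strand at positions 23–32, 66–75.
The reverse primer's reverse complement is CGCATCG, matching at positions 84–90.
Each forward site pairs with the reverse site to give a product ending at position 90: sizes 68, 25 bp.

Two products: 68 bp, 25 bp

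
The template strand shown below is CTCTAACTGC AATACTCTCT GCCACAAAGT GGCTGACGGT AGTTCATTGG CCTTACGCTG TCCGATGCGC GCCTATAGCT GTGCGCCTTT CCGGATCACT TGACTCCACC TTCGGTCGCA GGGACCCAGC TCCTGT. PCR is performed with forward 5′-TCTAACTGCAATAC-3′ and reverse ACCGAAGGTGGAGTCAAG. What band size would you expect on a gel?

Scanning the template, TCTAACTGCAATAC occurs at positions 2–15; this primer anneals to the bottom strand there with its 3' end pointing downstream.
The reverse primer's reverse complement is CTTGACTCCACCTTCGGT, which matches the template at positions 99–116.
Product length = (reverse-primer end) − (forward-primer start) + 1 = 116 − 2 + 1 = 115 bp.

115 bp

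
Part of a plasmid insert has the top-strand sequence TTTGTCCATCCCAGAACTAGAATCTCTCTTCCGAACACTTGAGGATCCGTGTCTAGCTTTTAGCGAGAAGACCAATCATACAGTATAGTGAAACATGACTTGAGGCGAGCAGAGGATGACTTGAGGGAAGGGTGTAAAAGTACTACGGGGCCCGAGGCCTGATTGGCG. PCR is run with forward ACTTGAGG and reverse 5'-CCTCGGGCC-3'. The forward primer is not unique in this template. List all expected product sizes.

The forward primer ACTTGAGG matches the top strand at positions 37–44, 98–105, 119–126.
The reverse primer's reverse complement is GGCCCGAGG, matching at positions 149–157.
Each forward site pairs with the reverse site to give a product ending at position 157: sizes 121, 60, 39 bp.

121 bp, 60 bp, 39 bp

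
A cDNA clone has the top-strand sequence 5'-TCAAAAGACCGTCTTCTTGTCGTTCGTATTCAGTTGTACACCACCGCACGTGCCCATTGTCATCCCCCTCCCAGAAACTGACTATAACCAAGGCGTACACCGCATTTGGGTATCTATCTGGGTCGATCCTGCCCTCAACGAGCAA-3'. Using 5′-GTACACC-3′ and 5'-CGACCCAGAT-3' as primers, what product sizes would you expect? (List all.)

90 bp, 31 bp

The forward primer GTACACC matches the top strand at positions 36–42, 95–101.
The reverse primer's reverse complement is ATCTGGGTCG, matching at positions 116–125.
Each forward site pairs with the reverse site to give a product ending at position 125: sizes 90, 31 bp.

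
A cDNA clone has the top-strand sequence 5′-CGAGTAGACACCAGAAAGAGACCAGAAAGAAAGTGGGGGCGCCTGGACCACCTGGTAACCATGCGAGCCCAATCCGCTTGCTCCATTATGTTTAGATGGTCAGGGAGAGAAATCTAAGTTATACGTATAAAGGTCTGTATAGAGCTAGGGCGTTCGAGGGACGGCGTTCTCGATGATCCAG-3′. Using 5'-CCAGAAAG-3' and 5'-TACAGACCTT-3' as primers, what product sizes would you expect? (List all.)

The forward primer CCAGAAAG matches the top strand at positions 11–18, 22–29.
The reverse primer's reverse complement is AAGGTCTGTA, matching at positions 130–139.
Each forward site pairs with the reverse site to give a product ending at position 139: sizes 129, 118 bp.

129 bp, 118 bp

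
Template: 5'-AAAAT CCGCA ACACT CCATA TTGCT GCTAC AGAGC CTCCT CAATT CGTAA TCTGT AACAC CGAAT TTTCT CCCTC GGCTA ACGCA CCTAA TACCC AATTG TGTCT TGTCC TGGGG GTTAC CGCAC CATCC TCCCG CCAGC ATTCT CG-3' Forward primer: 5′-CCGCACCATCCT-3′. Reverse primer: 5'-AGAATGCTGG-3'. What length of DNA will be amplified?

Scanning the template, CCGCACCATCCT occurs at positions 120–131; this primer anneals to the bottom strand there with its 3' end pointing downstream.
Taking the reverse complement of AGAATGCTGG gives CCAGCATTCT, found at positions 136–145 on the template; the primer anneals here to the top strand with its 3' end pointing upstream.
Product length = (reverse-primer end) − (forward-primer start) + 1 = 145 − 120 + 1 = 26 bp.

26 bp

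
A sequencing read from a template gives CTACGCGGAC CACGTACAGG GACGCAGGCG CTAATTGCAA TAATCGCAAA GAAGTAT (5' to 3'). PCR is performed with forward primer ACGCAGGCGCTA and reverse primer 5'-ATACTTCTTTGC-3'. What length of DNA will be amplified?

36 bp

Scanning the template, ACGCAGGCGCTA occurs at positions 22–33; this primer anneals to the bottom strand there with its 3' end pointing downstream.
Reverse complement of the reverse primer: GCAAAGAAGTAT. This occurs on the top strand at positions 46–57.
Product length = (reverse-primer end) − (forward-primer start) + 1 = 57 − 22 + 1 = 36 bp.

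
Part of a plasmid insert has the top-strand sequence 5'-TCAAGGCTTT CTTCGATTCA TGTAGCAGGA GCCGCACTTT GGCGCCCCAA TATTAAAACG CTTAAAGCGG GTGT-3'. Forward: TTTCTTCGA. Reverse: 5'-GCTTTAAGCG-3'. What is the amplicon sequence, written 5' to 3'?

Scanning the template, TTTCTTCGA occurs at positions 8–16; this primer anneals to the bottom strand there with its 3' end pointing downstream.
The reverse primer's reverse complement is CGCTTAAAGC, which matches the template at positions 59–68.
The product is the template from position 8 through 68 (61 bp).

5'-TTTCTTCGATTCATGTAGCAGGAGCCGCACTTTGGCGCCCCAATATTAAAACGCTTAAAGC-3'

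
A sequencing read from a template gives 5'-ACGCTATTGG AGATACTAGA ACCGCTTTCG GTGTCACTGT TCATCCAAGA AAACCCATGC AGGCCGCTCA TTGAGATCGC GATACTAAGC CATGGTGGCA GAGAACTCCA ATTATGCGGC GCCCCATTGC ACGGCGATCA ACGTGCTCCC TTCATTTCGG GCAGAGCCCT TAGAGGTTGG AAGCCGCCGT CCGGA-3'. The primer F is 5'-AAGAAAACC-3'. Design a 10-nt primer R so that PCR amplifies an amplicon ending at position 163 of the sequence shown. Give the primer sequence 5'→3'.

5'-TGCCCGAAAT-3'

The forward primer binds at positions 47–55; the product's 3' end on the top strand is position 163.
The reverse primer anneals to the top strand over positions 154–163, i.e. to ATTTCGGGCA.
Its sequence written 5'→3' is the reverse complement: TGCCCGAAAT.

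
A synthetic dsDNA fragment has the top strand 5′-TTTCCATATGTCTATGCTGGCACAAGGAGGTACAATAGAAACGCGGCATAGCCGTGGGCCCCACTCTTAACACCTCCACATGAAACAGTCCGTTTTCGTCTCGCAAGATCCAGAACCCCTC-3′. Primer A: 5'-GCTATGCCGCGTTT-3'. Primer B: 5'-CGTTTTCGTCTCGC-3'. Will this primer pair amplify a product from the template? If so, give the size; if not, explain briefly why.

No product — the primers' 3' ends point away from each other.

Primer A (GCTATGCCGCGTTT) has reverse complement AAACGCGGCATAGC, which matches the top strand at positions 39–52; primer A anneals to the top strand there with its 3' end pointing upstream toward position 39.
Primer B (CGTTTTCGTCTCGC) matches the top strand directly at positions 91–104; it anneals to the bottom strand with its 3' end pointing downstream toward position 104.
The 3' ends diverge (primer A extends toward position 1, primer B toward position 121), so the primers never converge on a shared product.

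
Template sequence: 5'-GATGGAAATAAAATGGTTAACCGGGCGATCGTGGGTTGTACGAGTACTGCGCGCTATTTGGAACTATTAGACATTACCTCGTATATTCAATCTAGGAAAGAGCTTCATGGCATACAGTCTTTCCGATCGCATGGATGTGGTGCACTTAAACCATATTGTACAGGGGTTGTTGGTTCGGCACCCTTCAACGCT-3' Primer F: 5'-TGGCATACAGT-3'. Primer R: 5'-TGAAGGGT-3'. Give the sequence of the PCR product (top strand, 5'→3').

Forward primer TGGCATACAGT is found on the top strand at positions 108–118.
Reverse complement of the reverse primer: ACCCTTCA. This occurs on the top strand at positions 180–187.
The product is the template from position 108 through 187 (80 bp).

5'-TGGCATACAGTCTTTCCGATCGCATGGATGTGGTGCACTTAAACCATATTGTACAGGGGTTGTTGGTTCGGCACCCTTCA-3'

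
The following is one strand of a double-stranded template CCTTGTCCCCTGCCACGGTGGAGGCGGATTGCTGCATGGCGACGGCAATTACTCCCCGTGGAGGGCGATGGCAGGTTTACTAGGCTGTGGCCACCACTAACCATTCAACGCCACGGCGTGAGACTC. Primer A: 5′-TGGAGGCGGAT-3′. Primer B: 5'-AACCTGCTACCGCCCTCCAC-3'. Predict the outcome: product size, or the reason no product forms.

Primer B (AACCTGCTACCGCCCTCCAC) does not match the top strand, and its reverse complement GTGGAGGGCGGTAGCAGGTT does not match either.
With no annealing site for primer B, no amplification occurs.

No product — primer B has no binding site in the template.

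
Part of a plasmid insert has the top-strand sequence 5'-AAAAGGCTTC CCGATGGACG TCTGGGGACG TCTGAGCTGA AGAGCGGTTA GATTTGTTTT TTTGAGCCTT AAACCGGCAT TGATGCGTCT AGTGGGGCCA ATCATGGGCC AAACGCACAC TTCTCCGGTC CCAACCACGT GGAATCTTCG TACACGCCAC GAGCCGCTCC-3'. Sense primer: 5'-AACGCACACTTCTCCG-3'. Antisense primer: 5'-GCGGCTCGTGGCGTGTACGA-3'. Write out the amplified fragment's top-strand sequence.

5'-AACGCACACTTCTCCGGTCCCAACCACGTGGAATCTTCGTACACGCCACGAGCCGC-3'

The forward primer matches the template at positions 112–127.
The reverse primer's reverse complement is TCGTACACGCCACGAGCCGC, which matches the template at positions 148–167.
The product is the template from position 112 through 167 (56 bp).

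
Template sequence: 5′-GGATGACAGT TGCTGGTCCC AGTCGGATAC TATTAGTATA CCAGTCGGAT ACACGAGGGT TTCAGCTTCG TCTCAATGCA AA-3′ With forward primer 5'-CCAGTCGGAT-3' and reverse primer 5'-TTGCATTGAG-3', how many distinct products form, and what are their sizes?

The forward primer CCAGTCGGAT matches the top strand at positions 19–28, 41–50.
The reverse primer's reverse complement is CTCAATGCAA, matching at positions 72–81.
Each forward site pairs with the reverse site to give a product ending at position 81: sizes 63, 41 bp.

Two products: 63 bp, 41 bp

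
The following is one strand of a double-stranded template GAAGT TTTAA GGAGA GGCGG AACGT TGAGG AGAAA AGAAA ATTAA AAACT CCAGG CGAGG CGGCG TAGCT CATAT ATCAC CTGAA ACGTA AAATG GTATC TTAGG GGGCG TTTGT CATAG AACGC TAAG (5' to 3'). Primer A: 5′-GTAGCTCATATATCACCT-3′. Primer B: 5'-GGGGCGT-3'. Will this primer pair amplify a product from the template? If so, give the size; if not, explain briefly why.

No product — both primers anneal to the same strand and extend in the same direction.

Primer A (GTAGCTCATATATCACCT) matches the top strand at positions 65–82 (3' end points downstream).
Primer B (GGGGCGT) also matches the top strand directly, at positions 105–111 — its reverse complement ACGCCCC is not present.
Both primers anneal to the bottom strand with 3' ends pointing the same way, so neither can prime synthesis back toward the other.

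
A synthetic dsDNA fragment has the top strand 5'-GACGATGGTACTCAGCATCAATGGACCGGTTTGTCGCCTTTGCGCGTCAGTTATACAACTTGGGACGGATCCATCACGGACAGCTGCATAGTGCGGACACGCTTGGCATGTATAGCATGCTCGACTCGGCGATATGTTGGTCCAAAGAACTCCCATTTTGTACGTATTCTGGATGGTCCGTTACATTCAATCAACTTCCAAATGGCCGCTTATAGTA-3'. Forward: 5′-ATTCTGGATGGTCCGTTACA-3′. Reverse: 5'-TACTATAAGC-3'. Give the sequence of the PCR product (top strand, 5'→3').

5'-ATTCTGGATGGTCCGTTACATTCAATCAACTTCCAAATGGCCGCTTATAGTA-3'

Scanning the template, ATTCTGGATGGTCCGTTACA occurs at positions 166–185; this primer anneals to the bottom strand there with its 3' end pointing downstream.
Reverse complement of the reverse primer: GCTTATAGTA. This occurs on the top strand at positions 208–217.
The product is the template from position 166 through 217 (52 bp).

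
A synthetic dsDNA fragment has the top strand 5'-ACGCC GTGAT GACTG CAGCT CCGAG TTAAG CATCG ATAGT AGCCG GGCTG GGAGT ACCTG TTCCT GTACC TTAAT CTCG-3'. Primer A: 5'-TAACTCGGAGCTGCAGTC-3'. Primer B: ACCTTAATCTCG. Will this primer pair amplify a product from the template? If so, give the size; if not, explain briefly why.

No product — the primers' 3' ends point away from each other.

Primer A (TAACTCGGAGCTGCAGTC) has reverse complement GACTGCAGCTCCGAGTTA, which matches the top strand at positions 11–28; primer A anneals to the top strand there with its 3' end pointing upstream toward position 11.
Primer B (ACCTTAATCTCG) matches the top strand directly at positions 68–79; it anneals to the bottom strand with its 3' end pointing downstream toward position 79.
The 3' ends diverge (primer A extends toward position 1, primer B toward position 79), so the primers never converge on a shared product.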